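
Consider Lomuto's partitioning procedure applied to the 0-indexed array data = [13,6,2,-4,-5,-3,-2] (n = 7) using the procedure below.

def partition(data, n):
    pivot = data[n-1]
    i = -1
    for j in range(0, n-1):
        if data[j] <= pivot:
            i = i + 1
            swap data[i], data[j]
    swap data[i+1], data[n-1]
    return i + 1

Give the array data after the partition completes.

pivot = data[6] = -2; i = -1
j=0: data[0]=13 > -2 → no swap
j=1: data[1]=6 > -2 → no swap
j=2: data[2]=2 > -2 → no swap
j=3: data[3]=-4 ≤ -2 → i=0, swap data[0],data[3] → [-4,6,2,13,-5,-3,-2]
j=4: data[4]=-5 ≤ -2 → i=1, swap data[1],data[4] → [-4,-5,2,13,6,-3,-2]
j=5: data[5]=-3 ≤ -2 → i=2, swap data[2],data[5] → [-4,-5,-3,13,6,2,-2]
final swap data[3],data[6] → [-4,-5,-3,-2,6,2,13]; return 3

[-4,-5,-3,-2,6,2,13]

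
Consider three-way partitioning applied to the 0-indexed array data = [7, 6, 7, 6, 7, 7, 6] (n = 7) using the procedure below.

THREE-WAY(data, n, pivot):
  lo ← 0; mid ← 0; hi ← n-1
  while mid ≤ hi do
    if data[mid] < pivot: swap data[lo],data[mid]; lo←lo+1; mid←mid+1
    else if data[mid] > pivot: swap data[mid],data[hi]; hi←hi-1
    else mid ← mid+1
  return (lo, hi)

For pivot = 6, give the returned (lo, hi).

(0, 2)

lo=0 mid=0 hi=6
7>6: swap(0,6), hi=5 ⇒ [6, 6, 7, 6, 7, 7, 7]
6=6: mid=1
6=6: mid=2
7>6: swap(2,5), hi=4 ⇒ [6, 6, 7, 6, 7, 7, 7]
7>6: swap(2,4), hi=3 ⇒ [6, 6, 7, 6, 7, 7, 7]
7>6: swap(2,3), hi=2 ⇒ [6, 6, 6, 7, 7, 7, 7]
6=6: mid=3
done. lo=0 hi=2; data=[6, 6, 6, 7, 7, 7, 7]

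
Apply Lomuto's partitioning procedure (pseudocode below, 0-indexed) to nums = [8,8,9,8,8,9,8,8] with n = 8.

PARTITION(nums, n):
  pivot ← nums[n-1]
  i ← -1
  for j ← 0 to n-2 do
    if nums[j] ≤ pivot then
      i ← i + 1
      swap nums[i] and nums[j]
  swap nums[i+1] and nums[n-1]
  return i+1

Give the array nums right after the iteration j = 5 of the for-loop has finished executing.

pivot=8, i=-1
j=0: 8≤8, i=0, swap(0,0) ⇒ [8,8,9,8,8,9,8,8]
j=1: 8≤8, i=1, swap(1,1) ⇒ [8,8,9,8,8,9,8,8]
j=2: 9>8, skip
j=3: 8≤8, i=2, swap(2,3) ⇒ [8,8,8,9,8,9,8,8]
j=4: 8≤8, i=3, swap(3,4) ⇒ [8,8,8,8,9,9,8,8]
j=5: 9>8, skip
(after j=5) nums = [8,8,8,8,9,9,8,8]

[8,8,8,8,9,9,8,8]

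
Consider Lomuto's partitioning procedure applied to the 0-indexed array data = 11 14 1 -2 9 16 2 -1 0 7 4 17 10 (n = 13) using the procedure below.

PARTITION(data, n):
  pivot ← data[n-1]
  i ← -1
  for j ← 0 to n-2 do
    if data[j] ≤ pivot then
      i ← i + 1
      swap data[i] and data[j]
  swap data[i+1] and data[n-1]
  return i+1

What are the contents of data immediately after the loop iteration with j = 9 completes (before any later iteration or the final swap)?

pivot = data[12] = 10; i = -1
j=0: data[0]=11 > 10 → no swap
j=1: data[1]=14 > 10 → no swap
j=2: data[2]=1 ≤ 10 → i=0, swap data[0],data[2] → 1 14 11 -2 9 16 2 -1 0 7 4 17 10
j=3: data[3]=-2 ≤ 10 → i=1, swap data[1],data[3] → 1 -2 11 14 9 16 2 -1 0 7 4 17 10
j=4: data[4]=9 ≤ 10 → i=2, swap data[2],data[4] → 1 -2 9 14 11 16 2 -1 0 7 4 17 10
j=5: data[5]=16 > 10 → no swap
j=6: data[6]=2 ≤ 10 → i=3, swap data[3],data[6] → 1 -2 9 2 11 16 14 -1 0 7 4 17 10
j=7: data[7]=-1 ≤ 10 → i=4, swap data[4],data[7] → 1 -2 9 2 -1 16 14 11 0 7 4 17 10
j=8: data[8]=0 ≤ 10 → i=5, swap data[5],data[8] → 1 -2 9 2 -1 0 14 11 16 7 4 17 10
j=9: data[9]=7 ≤ 10 → i=6, swap data[6],data[9] → 1 -2 9 2 -1 0 7 11 16 14 4 17 10
(after j=9) data = 1 -2 9 2 -1 0 7 11 16 14 4 17 10

1 -2 9 2 -1 0 7 11 16 14 4 17 10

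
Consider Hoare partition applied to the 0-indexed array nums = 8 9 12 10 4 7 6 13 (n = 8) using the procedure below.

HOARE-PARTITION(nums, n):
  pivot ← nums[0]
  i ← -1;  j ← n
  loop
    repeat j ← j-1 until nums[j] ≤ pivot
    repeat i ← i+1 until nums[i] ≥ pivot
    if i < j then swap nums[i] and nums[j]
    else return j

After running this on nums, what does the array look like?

6 7 4 10 12 9 8 13

pivot = nums[0] = 8; i = -1, j = 8
j→6 (nums[6]=6≤8), i→0 (nums[0]=8≥8); i<j, swap → 6 9 12 10 4 7 8 13
j→5 (nums[5]=7≤8), i→1 (nums[1]=9≥8); i<j, swap → 6 7 12 10 4 9 8 13
j→4 (nums[4]=4≤8), i→2 (nums[2]=12≥8); i<j, swap → 6 7 4 10 12 9 8 13
j→2, i→3; i≥j, return j=2. nums = 6 7 4 10 12 9 8 13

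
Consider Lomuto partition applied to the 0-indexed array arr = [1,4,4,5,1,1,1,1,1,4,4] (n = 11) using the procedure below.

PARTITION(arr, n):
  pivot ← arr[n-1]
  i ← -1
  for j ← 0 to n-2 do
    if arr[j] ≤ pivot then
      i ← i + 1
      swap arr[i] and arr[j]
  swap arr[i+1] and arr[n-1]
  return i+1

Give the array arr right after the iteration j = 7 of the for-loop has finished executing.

[1,4,4,1,1,1,1,5,1,4,4]

pivot = arr[10] = 4; i = -1
j=0: arr[0]=1 ≤ 4 → i=0, swap arr[0],arr[0] (no change) → [1,4,4,5,1,1,1,1,1,4,4]
j=1: arr[1]=4 ≤ 4 → i=1, swap arr[1],arr[1] (no change) → [1,4,4,5,1,1,1,1,1,4,4]
j=2: arr[2]=4 ≤ 4 → i=2, swap arr[2],arr[2] (no change) → [1,4,4,5,1,1,1,1,1,4,4]
j=3: arr[3]=5 > 4 → no swap
j=4: arr[4]=1 ≤ 4 → i=3, swap arr[3],arr[4] → [1,4,4,1,5,1,1,1,1,4,4]
j=5: arr[5]=1 ≤ 4 → i=4, swap arr[4],arr[5] → [1,4,4,1,1,5,1,1,1,4,4]
j=6: arr[6]=1 ≤ 4 → i=5, swap arr[5],arr[6] → [1,4,4,1,1,1,5,1,1,4,4]
j=7: arr[7]=1 ≤ 4 → i=6, swap arr[6],arr[7] → [1,4,4,1,1,1,1,5,1,4,4]
(after j=7) arr = [1,4,4,1,1,1,1,5,1,4,4]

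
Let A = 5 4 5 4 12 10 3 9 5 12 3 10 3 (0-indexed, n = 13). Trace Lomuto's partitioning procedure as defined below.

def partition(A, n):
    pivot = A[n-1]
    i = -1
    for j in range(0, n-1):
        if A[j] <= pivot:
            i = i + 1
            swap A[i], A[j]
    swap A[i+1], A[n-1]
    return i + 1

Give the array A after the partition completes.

pivot=3, i=-1
j=0: 5>3, skip
j=1: 4>3, skip
j=2: 5>3, skip
j=3: 4>3, skip
j=4: 12>3, skip
j=5: 10>3, skip
j=6: 3≤3, i=0, swap(0,6) ⇒ 3 4 5 4 12 10 5 9 5 12 3 10 3
j=7: 9>3, skip
j=8: 5>3, skip
j=9: 12>3, skip
j=10: 3≤3, i=1, swap(1,10) ⇒ 3 3 5 4 12 10 5 9 5 12 4 10 3
j=11: 10>3, skip
swap(2,12) ⇒ 3 3 3 4 12 10 5 9 5 12 4 10 5; return 2

3 3 3 4 12 10 5 9 5 12 4 10 5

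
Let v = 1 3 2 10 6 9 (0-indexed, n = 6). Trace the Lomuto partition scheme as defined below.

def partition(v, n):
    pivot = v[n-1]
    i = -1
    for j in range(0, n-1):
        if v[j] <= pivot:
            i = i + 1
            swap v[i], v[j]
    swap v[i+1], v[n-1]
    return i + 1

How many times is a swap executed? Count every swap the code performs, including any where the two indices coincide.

pivot=9, i=-1
j=0: 1≤9, i=0, swap(0,0) ⇒ 1 3 2 10 6 9
j=1: 3≤9, i=1, swap(1,1) ⇒ 1 3 2 10 6 9
j=2: 2≤9, i=2, swap(2,2) ⇒ 1 3 2 10 6 9
j=3: 10>9, skip
j=4: 6≤9, i=3, swap(3,4) ⇒ 1 3 2 6 10 9
swap(4,5) ⇒ 1 3 2 6 9 10; return 4

5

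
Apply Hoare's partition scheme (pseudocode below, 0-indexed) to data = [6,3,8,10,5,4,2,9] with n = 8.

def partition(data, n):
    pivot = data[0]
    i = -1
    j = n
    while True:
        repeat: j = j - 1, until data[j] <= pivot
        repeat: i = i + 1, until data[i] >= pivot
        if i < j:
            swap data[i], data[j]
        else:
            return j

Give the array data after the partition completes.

pivot=6
j stops at 6 (2), i stops at 0 (6); swap ⇒ [2,3,8,10,5,4,6,9]
j stops at 5 (4), i stops at 2 (8); swap ⇒ [2,3,4,10,5,8,6,9]
j stops at 4 (5), i stops at 3 (10); swap ⇒ [2,3,4,5,10,8,6,9]
j stops at 3, i stops at 4; i≥j ⇒ return 3. data=[2,3,4,5,10,8,6,9]

[2,3,4,5,10,8,6,9]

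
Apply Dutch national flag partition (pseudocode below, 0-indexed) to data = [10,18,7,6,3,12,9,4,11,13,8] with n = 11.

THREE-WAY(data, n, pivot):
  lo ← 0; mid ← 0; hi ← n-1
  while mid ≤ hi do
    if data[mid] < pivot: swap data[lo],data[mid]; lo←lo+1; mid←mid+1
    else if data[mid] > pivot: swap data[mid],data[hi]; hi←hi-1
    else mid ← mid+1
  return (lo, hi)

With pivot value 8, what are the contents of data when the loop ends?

lo=0 mid=0 hi=10
10>8: swap(0,10), hi=9 ⇒ [8,18,7,6,3,12,9,4,11,13,10]
8=8: mid=1
18>8: swap(1,9), hi=8 ⇒ [8,13,7,6,3,12,9,4,11,18,10]
13>8: swap(1,8), hi=7 ⇒ [8,11,7,6,3,12,9,4,13,18,10]
11>8: swap(1,7), hi=6 ⇒ [8,4,7,6,3,12,9,11,13,18,10]
4<8: swap(0,1), lo=1 mid=2 ⇒ [4,8,7,6,3,12,9,11,13,18,10]
7<8: swap(1,2), lo=2 mid=3 ⇒ [4,7,8,6,3,12,9,11,13,18,10]
6<8: swap(2,3), lo=3 mid=4 ⇒ [4,7,6,8,3,12,9,11,13,18,10]
3<8: swap(3,4), lo=4 mid=5 ⇒ [4,7,6,3,8,12,9,11,13,18,10]
12>8: swap(5,6), hi=5 ⇒ [4,7,6,3,8,9,12,11,13,18,10]
9>8: swap(5,5), hi=4 ⇒ [4,7,6,3,8,9,12,11,13,18,10]
done. lo=4 hi=4; data=[4,7,6,3,8,9,12,11,13,18,10]

[4,7,6,3,8,9,12,11,13,18,10]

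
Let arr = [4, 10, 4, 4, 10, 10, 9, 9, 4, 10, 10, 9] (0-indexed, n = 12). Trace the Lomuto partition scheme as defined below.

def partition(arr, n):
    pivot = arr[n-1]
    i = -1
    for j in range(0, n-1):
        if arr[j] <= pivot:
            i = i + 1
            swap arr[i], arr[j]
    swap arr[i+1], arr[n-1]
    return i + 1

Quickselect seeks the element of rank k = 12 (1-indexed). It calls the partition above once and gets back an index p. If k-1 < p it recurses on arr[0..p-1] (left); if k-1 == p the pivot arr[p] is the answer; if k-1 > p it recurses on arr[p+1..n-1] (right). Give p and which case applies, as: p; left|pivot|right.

pivot=9, i=-1
j=0: 4≤9, i=0, swap(0,0) ⇒ [4, 10, 4, 4, 10, 10, 9, 9, 4, 10, 10, 9]
j=1: 10>9, skip
j=2: 4≤9, i=1, swap(1,2) ⇒ [4, 4, 10, 4, 10, 10, 9, 9, 4, 10, 10, 9]
j=3: 4≤9, i=2, swap(2,3) ⇒ [4, 4, 4, 10, 10, 10, 9, 9, 4, 10, 10, 9]
j=4: 10>9, skip
j=5: 10>9, skip
j=6: 9≤9, i=3, swap(3,6) ⇒ [4, 4, 4, 9, 10, 10, 10, 9, 4, 10, 10, 9]
j=7: 9≤9, i=4, swap(4,7) ⇒ [4, 4, 4, 9, 9, 10, 10, 10, 4, 10, 10, 9]
j=8: 4≤9, i=5, swap(5,8) ⇒ [4, 4, 4, 9, 9, 4, 10, 10, 10, 10, 10, 9]
j=9: 10>9, skip
j=10: 10>9, skip
swap(6,11) ⇒ [4, 4, 4, 9, 9, 4, 9, 10, 10, 10, 10, 10]; return 6
p = 6; k-1 = 11 > 6 ⇒ right

6; right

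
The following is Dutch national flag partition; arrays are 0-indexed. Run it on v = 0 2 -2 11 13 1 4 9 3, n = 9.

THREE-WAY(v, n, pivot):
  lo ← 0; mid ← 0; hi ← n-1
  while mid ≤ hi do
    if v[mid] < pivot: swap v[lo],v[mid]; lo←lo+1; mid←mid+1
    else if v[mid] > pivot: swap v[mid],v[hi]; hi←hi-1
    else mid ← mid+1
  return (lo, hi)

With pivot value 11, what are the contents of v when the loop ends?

0 2 -2 3 1 4 9 11 13

lo=0 mid=0 hi=8
0<11: swap(0,0), lo=1 mid=1 ⇒ 0 2 -2 11 13 1 4 9 3
2<11: swap(1,1), lo=2 mid=2 ⇒ 0 2 -2 11 13 1 4 9 3
-2<11: swap(2,2), lo=3 mid=3 ⇒ 0 2 -2 11 13 1 4 9 3
11=11: mid=4
13>11: swap(4,8), hi=7 ⇒ 0 2 -2 11 3 1 4 9 13
3<11: swap(3,4), lo=4 mid=5 ⇒ 0 2 -2 3 11 1 4 9 13
1<11: swap(4,5), lo=5 mid=6 ⇒ 0 2 -2 3 1 11 4 9 13
4<11: swap(5,6), lo=6 mid=7 ⇒ 0 2 -2 3 1 4 11 9 13
9<11: swap(6,7), lo=7 mid=8 ⇒ 0 2 -2 3 1 4 9 11 13
done. lo=7 hi=7; v=0 2 -2 3 1 4 9 11 13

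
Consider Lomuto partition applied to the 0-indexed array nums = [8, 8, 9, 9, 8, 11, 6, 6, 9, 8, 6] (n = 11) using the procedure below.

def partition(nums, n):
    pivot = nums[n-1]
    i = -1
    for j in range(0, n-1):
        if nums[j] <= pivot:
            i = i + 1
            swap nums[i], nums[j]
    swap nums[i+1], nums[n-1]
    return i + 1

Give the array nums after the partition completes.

[6, 6, 6, 9, 8, 11, 8, 8, 9, 8, 9]

pivot = nums[10] = 6; i = -1
j=0: nums[0]=8 > 6 → no swap
j=1: nums[1]=8 > 6 → no swap
j=2: nums[2]=9 > 6 → no swap
j=3: nums[3]=9 > 6 → no swap
j=4: nums[4]=8 > 6 → no swap
j=5: nums[5]=11 > 6 → no swap
j=6: nums[6]=6 ≤ 6 → i=0, swap nums[0],nums[6] → [6, 8, 9, 9, 8, 11, 8, 6, 9, 8, 6]
j=7: nums[7]=6 ≤ 6 → i=1, swap nums[1],nums[7] → [6, 6, 9, 9, 8, 11, 8, 8, 9, 8, 6]
j=8: nums[8]=9 > 6 → no swap
j=9: nums[9]=8 > 6 → no swap
final swap nums[2],nums[10] → [6, 6, 6, 9, 8, 11, 8, 8, 9, 8, 9]; return 2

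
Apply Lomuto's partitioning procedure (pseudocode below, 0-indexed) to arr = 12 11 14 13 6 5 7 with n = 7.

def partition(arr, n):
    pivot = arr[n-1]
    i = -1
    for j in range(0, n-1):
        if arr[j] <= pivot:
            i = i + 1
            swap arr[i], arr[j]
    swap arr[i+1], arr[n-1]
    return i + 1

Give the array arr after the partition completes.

6 5 7 13 12 11 14

pivot = arr[6] = 7; i = -1
j=0: arr[0]=12 > 7 → no swap
j=1: arr[1]=11 > 7 → no swap
j=2: arr[2]=14 > 7 → no swap
j=3: arr[3]=13 > 7 → no swap
j=4: arr[4]=6 ≤ 7 → i=0, swap arr[0],arr[4] → 6 11 14 13 12 5 7
j=5: arr[5]=5 ≤ 7 → i=1, swap arr[1],arr[5] → 6 5 14 13 12 11 7
final swap arr[2],arr[6] → 6 5 7 13 12 11 14; return 2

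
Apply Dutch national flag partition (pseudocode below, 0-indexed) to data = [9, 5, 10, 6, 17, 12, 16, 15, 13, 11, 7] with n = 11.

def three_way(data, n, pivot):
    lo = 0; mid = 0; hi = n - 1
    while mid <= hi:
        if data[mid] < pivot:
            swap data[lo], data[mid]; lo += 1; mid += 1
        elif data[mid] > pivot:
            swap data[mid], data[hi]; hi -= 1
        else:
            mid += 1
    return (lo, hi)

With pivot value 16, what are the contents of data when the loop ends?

[9, 5, 10, 6, 7, 12, 15, 13, 11, 16, 17]

lo=0 mid=0 hi=10
9<16: swap(0,0), lo=1 mid=1 ⇒ [9, 5, 10, 6, 17, 12, 16, 15, 13, 11, 7]
5<16: swap(1,1), lo=2 mid=2 ⇒ [9, 5, 10, 6, 17, 12, 16, 15, 13, 11, 7]
10<16: swap(2,2), lo=3 mid=3 ⇒ [9, 5, 10, 6, 17, 12, 16, 15, 13, 11, 7]
6<16: swap(3,3), lo=4 mid=4 ⇒ [9, 5, 10, 6, 17, 12, 16, 15, 13, 11, 7]
17>16: swap(4,10), hi=9 ⇒ [9, 5, 10, 6, 7, 12, 16, 15, 13, 11, 17]
7<16: swap(4,4), lo=5 mid=5 ⇒ [9, 5, 10, 6, 7, 12, 16, 15, 13, 11, 17]
12<16: swap(5,5), lo=6 mid=6 ⇒ [9, 5, 10, 6, 7, 12, 16, 15, 13, 11, 17]
16=16: mid=7
15<16: swap(6,7), lo=7 mid=8 ⇒ [9, 5, 10, 6, 7, 12, 15, 16, 13, 11, 17]
13<16: swap(7,8), lo=8 mid=9 ⇒ [9, 5, 10, 6, 7, 12, 15, 13, 16, 11, 17]
11<16: swap(8,9), lo=9 mid=10 ⇒ [9, 5, 10, 6, 7, 12, 15, 13, 11, 16, 17]
done. lo=9 hi=9; data=[9, 5, 10, 6, 7, 12, 15, 13, 11, 16, 17]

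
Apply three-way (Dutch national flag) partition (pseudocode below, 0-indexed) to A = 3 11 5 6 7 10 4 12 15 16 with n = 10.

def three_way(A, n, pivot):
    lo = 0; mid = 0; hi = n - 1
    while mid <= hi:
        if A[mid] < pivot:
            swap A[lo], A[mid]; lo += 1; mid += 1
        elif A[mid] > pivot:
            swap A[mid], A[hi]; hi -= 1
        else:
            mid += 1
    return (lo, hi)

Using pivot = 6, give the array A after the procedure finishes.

lo=0 mid=0 hi=9
3<6: swap(0,0), lo=1 mid=1 ⇒ 3 11 5 6 7 10 4 12 15 16
11>6: swap(1,9), hi=8 ⇒ 3 16 5 6 7 10 4 12 15 11
16>6: swap(1,8), hi=7 ⇒ 3 15 5 6 7 10 4 12 16 11
15>6: swap(1,7), hi=6 ⇒ 3 12 5 6 7 10 4 15 16 11
12>6: swap(1,6), hi=5 ⇒ 3 4 5 6 7 10 12 15 16 11
4<6: swap(1,1), lo=2 mid=2 ⇒ 3 4 5 6 7 10 12 15 16 11
5<6: swap(2,2), lo=3 mid=3 ⇒ 3 4 5 6 7 10 12 15 16 11
6=6: mid=4
7>6: swap(4,5), hi=4 ⇒ 3 4 5 6 10 7 12 15 16 11
10>6: swap(4,4), hi=3 ⇒ 3 4 5 6 10 7 12 15 16 11
done. lo=3 hi=3; A=3 4 5 6 10 7 12 15 16 11

3 4 5 6 10 7 12 15 16 11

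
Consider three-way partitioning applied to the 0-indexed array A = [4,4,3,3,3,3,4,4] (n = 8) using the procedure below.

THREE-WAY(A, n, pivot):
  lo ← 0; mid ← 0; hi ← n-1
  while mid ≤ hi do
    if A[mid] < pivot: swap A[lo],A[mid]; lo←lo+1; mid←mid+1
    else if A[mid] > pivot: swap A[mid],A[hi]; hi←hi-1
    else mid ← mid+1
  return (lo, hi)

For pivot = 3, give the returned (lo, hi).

(0, 3)

pivot = 3; lo=0, mid=0, hi=7
A[mid]=4>3: swap A[0],A[7]; hi=6 → [4,4,3,3,3,3,4,4]
A[mid]=4>3: swap A[0],A[6]; hi=5 → [4,4,3,3,3,3,4,4]
A[mid]=4>3: swap A[0],A[5]; hi=4 → [3,4,3,3,3,4,4,4]
A[mid]=3=3: mid=1
A[mid]=4>3: swap A[1],A[4]; hi=3 → [3,3,3,3,4,4,4,4]
A[mid]=3=3: mid=2
A[mid]=3=3: mid=3
A[mid]=3=3: mid=4
end: lo=0, hi=3; A = [3,3,3,3,4,4,4,4]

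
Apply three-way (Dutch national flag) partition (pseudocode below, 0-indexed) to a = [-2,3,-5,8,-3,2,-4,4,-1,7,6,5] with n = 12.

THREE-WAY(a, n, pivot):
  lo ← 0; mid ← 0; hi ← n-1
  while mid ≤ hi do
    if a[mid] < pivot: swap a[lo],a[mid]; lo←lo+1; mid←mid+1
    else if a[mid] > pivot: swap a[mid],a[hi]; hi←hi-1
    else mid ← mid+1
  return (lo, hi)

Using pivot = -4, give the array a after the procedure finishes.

[-5,-4,8,-3,2,3,4,-1,7,6,5,-2]

pivot = -4; lo=0, mid=0, hi=11
a[mid]=-2>-4: swap a[0],a[11]; hi=10 → [5,3,-5,8,-3,2,-4,4,-1,7,6,-2]
a[mid]=5>-4: swap a[0],a[10]; hi=9 → [6,3,-5,8,-3,2,-4,4,-1,7,5,-2]
a[mid]=6>-4: swap a[0],a[9]; hi=8 → [7,3,-5,8,-3,2,-4,4,-1,6,5,-2]
a[mid]=7>-4: swap a[0],a[8]; hi=7 → [-1,3,-5,8,-3,2,-4,4,7,6,5,-2]
a[mid]=-1>-4: swap a[0],a[7]; hi=6 → [4,3,-5,8,-3,2,-4,-1,7,6,5,-2]
a[mid]=4>-4: swap a[0],a[6]; hi=5 → [-4,3,-5,8,-3,2,4,-1,7,6,5,-2]
a[mid]=-4=-4: mid=1
a[mid]=3>-4: swap a[1],a[5]; hi=4 → [-4,2,-5,8,-3,3,4,-1,7,6,5,-2]
a[mid]=2>-4: swap a[1],a[4]; hi=3 → [-4,-3,-5,8,2,3,4,-1,7,6,5,-2]
a[mid]=-3>-4: swap a[1],a[3]; hi=2 → [-4,8,-5,-3,2,3,4,-1,7,6,5,-2]
a[mid]=8>-4: swap a[1],a[2]; hi=1 → [-4,-5,8,-3,2,3,4,-1,7,6,5,-2]
a[mid]=-5<-4: swap a[0],a[1]; lo=1,mid=2 → [-5,-4,8,-3,2,3,4,-1,7,6,5,-2]
end: lo=1, hi=1; a = [-5,-4,8,-3,2,3,4,-1,7,6,5,-2]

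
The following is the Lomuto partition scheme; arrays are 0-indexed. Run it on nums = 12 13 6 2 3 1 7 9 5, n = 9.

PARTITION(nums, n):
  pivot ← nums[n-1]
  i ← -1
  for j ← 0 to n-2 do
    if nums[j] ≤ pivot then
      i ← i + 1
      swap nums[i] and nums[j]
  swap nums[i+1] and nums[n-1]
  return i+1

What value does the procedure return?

pivot=5, i=-1
j=0: 12>5, skip
j=1: 13>5, skip
j=2: 6>5, skip
j=3: 2≤5, i=0, swap(0,3) ⇒ 2 13 6 12 3 1 7 9 5
j=4: 3≤5, i=1, swap(1,4) ⇒ 2 3 6 12 13 1 7 9 5
j=5: 1≤5, i=2, swap(2,5) ⇒ 2 3 1 12 13 6 7 9 5
j=6: 7>5, skip
j=7: 9>5, skip
swap(3,8) ⇒ 2 3 1 5 13 6 7 9 12; return 3

3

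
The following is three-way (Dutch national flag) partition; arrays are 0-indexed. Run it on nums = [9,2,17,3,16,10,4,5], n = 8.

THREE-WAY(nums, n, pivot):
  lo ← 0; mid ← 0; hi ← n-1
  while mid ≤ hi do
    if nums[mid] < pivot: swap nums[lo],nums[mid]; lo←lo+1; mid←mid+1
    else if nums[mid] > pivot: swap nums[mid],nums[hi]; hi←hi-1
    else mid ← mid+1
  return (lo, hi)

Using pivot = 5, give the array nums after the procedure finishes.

[2,4,3,5,10,16,17,9]

pivot = 5; lo=0, mid=0, hi=7
nums[mid]=9>5: swap nums[0],nums[7]; hi=6 → [5,2,17,3,16,10,4,9]
nums[mid]=5=5: mid=1
nums[mid]=2<5: swap nums[0],nums[1]; lo=1,mid=2 → [2,5,17,3,16,10,4,9]
nums[mid]=17>5: swap nums[2],nums[6]; hi=5 → [2,5,4,3,16,10,17,9]
nums[mid]=4<5: swap nums[1],nums[2]; lo=2,mid=3 → [2,4,5,3,16,10,17,9]
nums[mid]=3<5: swap nums[2],nums[3]; lo=3,mid=4 → [2,4,3,5,16,10,17,9]
nums[mid]=16>5: swap nums[4],nums[5]; hi=4 → [2,4,3,5,10,16,17,9]
nums[mid]=10>5: swap nums[4],nums[4]; hi=3 → [2,4,3,5,10,16,17,9]
end: lo=3, hi=3; nums = [2,4,3,5,10,16,17,9]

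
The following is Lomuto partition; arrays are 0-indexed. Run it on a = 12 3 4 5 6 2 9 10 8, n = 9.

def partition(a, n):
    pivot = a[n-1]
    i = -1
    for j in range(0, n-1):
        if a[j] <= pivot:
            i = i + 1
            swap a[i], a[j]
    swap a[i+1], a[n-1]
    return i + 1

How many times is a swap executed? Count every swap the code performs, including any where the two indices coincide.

6

pivot = a[8] = 8; i = -1
j=0: a[0]=12 > 8 → no swap
j=1: a[1]=3 ≤ 8 → i=0, swap a[0],a[1] → 3 12 4 5 6 2 9 10 8
j=2: a[2]=4 ≤ 8 → i=1, swap a[1],a[2] → 3 4 12 5 6 2 9 10 8
j=3: a[3]=5 ≤ 8 → i=2, swap a[2],a[3] → 3 4 5 12 6 2 9 10 8
j=4: a[4]=6 ≤ 8 → i=3, swap a[3],a[4] → 3 4 5 6 12 2 9 10 8
j=5: a[5]=2 ≤ 8 → i=4, swap a[4],a[5] → 3 4 5 6 2 12 9 10 8
j=6: a[6]=9 > 8 → no swap
j=7: a[7]=10 > 8 → no swap
final swap a[5],a[8] → 3 4 5 6 2 8 9 10 12; return 5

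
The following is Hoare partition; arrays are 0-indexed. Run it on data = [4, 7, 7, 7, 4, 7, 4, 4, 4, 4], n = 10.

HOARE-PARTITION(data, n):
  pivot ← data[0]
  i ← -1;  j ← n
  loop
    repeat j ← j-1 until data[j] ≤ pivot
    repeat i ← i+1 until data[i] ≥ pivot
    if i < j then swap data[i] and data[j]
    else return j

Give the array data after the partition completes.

[4, 4, 4, 4, 4, 7, 7, 7, 7, 4]

pivot=4
j stops at 9 (4), i stops at 0 (4); swap ⇒ [4, 7, 7, 7, 4, 7, 4, 4, 4, 4]
j stops at 8 (4), i stops at 1 (7); swap ⇒ [4, 4, 7, 7, 4, 7, 4, 4, 7, 4]
j stops at 7 (4), i stops at 2 (7); swap ⇒ [4, 4, 4, 7, 4, 7, 4, 7, 7, 4]
j stops at 6 (4), i stops at 3 (7); swap ⇒ [4, 4, 4, 4, 4, 7, 7, 7, 7, 4]
j stops at 4, i stops at 4; i≥j ⇒ return 4. data=[4, 4, 4, 4, 4, 7, 7, 7, 7, 4]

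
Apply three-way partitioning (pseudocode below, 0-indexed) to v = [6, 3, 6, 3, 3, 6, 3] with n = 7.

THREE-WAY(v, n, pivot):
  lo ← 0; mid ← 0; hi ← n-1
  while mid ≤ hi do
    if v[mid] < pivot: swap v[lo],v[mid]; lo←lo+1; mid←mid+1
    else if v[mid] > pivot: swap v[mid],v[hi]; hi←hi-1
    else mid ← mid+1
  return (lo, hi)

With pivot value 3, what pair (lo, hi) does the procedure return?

(0, 3)

pivot = 3; lo=0, mid=0, hi=6
v[mid]=6>3: swap v[0],v[6]; hi=5 → [3, 3, 6, 3, 3, 6, 6]
v[mid]=3=3: mid=1
v[mid]=3=3: mid=2
v[mid]=6>3: swap v[2],v[5]; hi=4 → [3, 3, 6, 3, 3, 6, 6]
v[mid]=6>3: swap v[2],v[4]; hi=3 → [3, 3, 3, 3, 6, 6, 6]
v[mid]=3=3: mid=3
v[mid]=3=3: mid=4
end: lo=0, hi=3; v = [3, 3, 3, 3, 6, 6, 6]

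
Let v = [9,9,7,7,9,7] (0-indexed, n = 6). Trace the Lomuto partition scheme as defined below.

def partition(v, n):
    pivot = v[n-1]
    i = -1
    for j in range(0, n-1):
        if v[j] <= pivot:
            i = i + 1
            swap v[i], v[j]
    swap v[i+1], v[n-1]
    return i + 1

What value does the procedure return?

pivot=7, i=-1
j=0: 9>7, skip
j=1: 9>7, skip
j=2: 7≤7, i=0, swap(0,2) ⇒ [7,9,9,7,9,7]
j=3: 7≤7, i=1, swap(1,3) ⇒ [7,7,9,9,9,7]
j=4: 9>7, skip
swap(2,5) ⇒ [7,7,7,9,9,9]; return 2

2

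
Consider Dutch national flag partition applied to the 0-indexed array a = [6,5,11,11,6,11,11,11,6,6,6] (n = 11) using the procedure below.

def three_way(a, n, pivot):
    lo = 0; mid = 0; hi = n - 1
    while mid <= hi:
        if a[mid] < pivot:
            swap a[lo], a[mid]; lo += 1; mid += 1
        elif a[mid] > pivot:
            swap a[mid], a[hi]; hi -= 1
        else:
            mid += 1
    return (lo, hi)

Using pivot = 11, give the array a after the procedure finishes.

[6,5,6,6,6,6,11,11,11,11,11]

lo=0 mid=0 hi=10
6<11: swap(0,0), lo=1 mid=1 ⇒ [6,5,11,11,6,11,11,11,6,6,6]
5<11: swap(1,1), lo=2 mid=2 ⇒ [6,5,11,11,6,11,11,11,6,6,6]
11=11: mid=3
11=11: mid=4
6<11: swap(2,4), lo=3 mid=5 ⇒ [6,5,6,11,11,11,11,11,6,6,6]
11=11: mid=6
11=11: mid=7
11=11: mid=8
6<11: swap(3,8), lo=4 mid=9 ⇒ [6,5,6,6,11,11,11,11,11,6,6]
6<11: swap(4,9), lo=5 mid=10 ⇒ [6,5,6,6,6,11,11,11,11,11,6]
6<11: swap(5,10), lo=6 mid=11 ⇒ [6,5,6,6,6,6,11,11,11,11,11]
done. lo=6 hi=10; a=[6,5,6,6,6,6,11,11,11,11,11]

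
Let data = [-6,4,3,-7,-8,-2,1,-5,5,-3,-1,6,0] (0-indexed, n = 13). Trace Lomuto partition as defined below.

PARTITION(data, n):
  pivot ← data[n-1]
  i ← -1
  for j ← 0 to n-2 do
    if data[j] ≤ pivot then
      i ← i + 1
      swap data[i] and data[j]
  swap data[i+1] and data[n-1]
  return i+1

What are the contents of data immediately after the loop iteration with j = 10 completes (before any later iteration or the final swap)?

[-6,-7,-8,-2,-5,-3,-1,3,5,4,1,6,0]

pivot = data[12] = 0; i = -1
j=0: data[0]=-6 ≤ 0 → i=0, swap data[0],data[0] (no change) → [-6,4,3,-7,-8,-2,1,-5,5,-3,-1,6,0]
j=1: data[1]=4 > 0 → no swap
j=2: data[2]=3 > 0 → no swap
j=3: data[3]=-7 ≤ 0 → i=1, swap data[1],data[3] → [-6,-7,3,4,-8,-2,1,-5,5,-3,-1,6,0]
j=4: data[4]=-8 ≤ 0 → i=2, swap data[2],data[4] → [-6,-7,-8,4,3,-2,1,-5,5,-3,-1,6,0]
j=5: data[5]=-2 ≤ 0 → i=3, swap data[3],data[5] → [-6,-7,-8,-2,3,4,1,-5,5,-3,-1,6,0]
j=6: data[6]=1 > 0 → no swap
j=7: data[7]=-5 ≤ 0 → i=4, swap data[4],data[7] → [-6,-7,-8,-2,-5,4,1,3,5,-3,-1,6,0]
j=8: data[8]=5 > 0 → no swap
j=9: data[9]=-3 ≤ 0 → i=5, swap data[5],data[9] → [-6,-7,-8,-2,-5,-3,1,3,5,4,-1,6,0]
j=10: data[10]=-1 ≤ 0 → i=6, swap data[6],data[10] → [-6,-7,-8,-2,-5,-3,-1,3,5,4,1,6,0]
(after j=10) data = [-6,-7,-8,-2,-5,-3,-1,3,5,4,1,6,0]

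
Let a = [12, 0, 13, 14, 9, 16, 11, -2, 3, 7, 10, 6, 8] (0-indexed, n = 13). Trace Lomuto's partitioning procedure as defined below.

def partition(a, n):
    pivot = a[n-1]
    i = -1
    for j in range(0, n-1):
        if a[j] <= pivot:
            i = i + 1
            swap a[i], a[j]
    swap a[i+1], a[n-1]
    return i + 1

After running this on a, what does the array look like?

[0, -2, 3, 7, 6, 8, 11, 12, 13, 14, 10, 9, 16]

pivot = a[12] = 8; i = -1
j=0: a[0]=12 > 8 → no swap
j=1: a[1]=0 ≤ 8 → i=0, swap a[0],a[1] → [0, 12, 13, 14, 9, 16, 11, -2, 3, 7, 10, 6, 8]
j=2: a[2]=13 > 8 → no swap
j=3: a[3]=14 > 8 → no swap
j=4: a[4]=9 > 8 → no swap
j=5: a[5]=16 > 8 → no swap
j=6: a[6]=11 > 8 → no swap
j=7: a[7]=-2 ≤ 8 → i=1, swap a[1],a[7] → [0, -2, 13, 14, 9, 16, 11, 12, 3, 7, 10, 6, 8]
j=8: a[8]=3 ≤ 8 → i=2, swap a[2],a[8] → [0, -2, 3, 14, 9, 16, 11, 12, 13, 7, 10, 6, 8]
j=9: a[9]=7 ≤ 8 → i=3, swap a[3],a[9] → [0, -2, 3, 7, 9, 16, 11, 12, 13, 14, 10, 6, 8]
j=10: a[10]=10 > 8 → no swap
j=11: a[11]=6 ≤ 8 → i=4, swap a[4],a[11] → [0, -2, 3, 7, 6, 16, 11, 12, 13, 14, 10, 9, 8]
final swap a[5],a[12] → [0, -2, 3, 7, 6, 8, 11, 12, 13, 14, 10, 9, 16]; return 5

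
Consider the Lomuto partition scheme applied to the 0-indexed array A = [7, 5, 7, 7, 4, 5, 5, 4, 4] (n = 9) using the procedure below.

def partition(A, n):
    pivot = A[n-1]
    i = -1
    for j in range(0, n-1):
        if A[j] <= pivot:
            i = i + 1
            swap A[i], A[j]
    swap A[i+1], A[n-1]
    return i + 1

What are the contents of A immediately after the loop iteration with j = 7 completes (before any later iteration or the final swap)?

pivot=4, i=-1
j=0: 7>4, skip
j=1: 5>4, skip
j=2: 7>4, skip
j=3: 7>4, skip
j=4: 4≤4, i=0, swap(0,4) ⇒ [4, 5, 7, 7, 7, 5, 5, 4, 4]
j=5: 5>4, skip
j=6: 5>4, skip
j=7: 4≤4, i=1, swap(1,7) ⇒ [4, 4, 7, 7, 7, 5, 5, 5, 4]
(after j=7) A = [4, 4, 7, 7, 7, 5, 5, 5, 4]

[4, 4, 7, 7, 7, 5, 5, 5, 4]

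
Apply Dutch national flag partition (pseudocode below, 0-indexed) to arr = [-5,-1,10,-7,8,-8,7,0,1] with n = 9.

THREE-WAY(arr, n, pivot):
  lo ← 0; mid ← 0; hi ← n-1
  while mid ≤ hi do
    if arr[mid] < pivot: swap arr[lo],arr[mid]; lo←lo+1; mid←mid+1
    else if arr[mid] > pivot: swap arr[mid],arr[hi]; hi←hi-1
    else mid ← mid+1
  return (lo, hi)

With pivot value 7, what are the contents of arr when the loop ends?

[-5,-1,1,-7,0,-8,7,8,10]

pivot = 7; lo=0, mid=0, hi=8
arr[mid]=-5<7: swap arr[0],arr[0]; lo=1,mid=1 → [-5,-1,10,-7,8,-8,7,0,1]
arr[mid]=-1<7: swap arr[1],arr[1]; lo=2,mid=2 → [-5,-1,10,-7,8,-8,7,0,1]
arr[mid]=10>7: swap arr[2],arr[8]; hi=7 → [-5,-1,1,-7,8,-8,7,0,10]
arr[mid]=1<7: swap arr[2],arr[2]; lo=3,mid=3 → [-5,-1,1,-7,8,-8,7,0,10]
arr[mid]=-7<7: swap arr[3],arr[3]; lo=4,mid=4 → [-5,-1,1,-7,8,-8,7,0,10]
arr[mid]=8>7: swap arr[4],arr[7]; hi=6 → [-5,-1,1,-7,0,-8,7,8,10]
arr[mid]=0<7: swap arr[4],arr[4]; lo=5,mid=5 → [-5,-1,1,-7,0,-8,7,8,10]
arr[mid]=-8<7: swap arr[5],arr[5]; lo=6,mid=6 → [-5,-1,1,-7,0,-8,7,8,10]
arr[mid]=7=7: mid=7
end: lo=6, hi=6; arr = [-5,-1,1,-7,0,-8,7,8,10]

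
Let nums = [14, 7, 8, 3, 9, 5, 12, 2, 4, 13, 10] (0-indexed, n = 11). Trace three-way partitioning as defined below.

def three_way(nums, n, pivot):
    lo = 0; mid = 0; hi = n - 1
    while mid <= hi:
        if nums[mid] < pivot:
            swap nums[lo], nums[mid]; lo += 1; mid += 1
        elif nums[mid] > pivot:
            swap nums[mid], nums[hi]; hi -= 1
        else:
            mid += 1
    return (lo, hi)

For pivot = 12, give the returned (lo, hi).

(8, 8)

pivot = 12; lo=0, mid=0, hi=10
nums[mid]=14>12: swap nums[0],nums[10]; hi=9 → [10, 7, 8, 3, 9, 5, 12, 2, 4, 13, 14]
nums[mid]=10<12: swap nums[0],nums[0]; lo=1,mid=1 → [10, 7, 8, 3, 9, 5, 12, 2, 4, 13, 14]
nums[mid]=7<12: swap nums[1],nums[1]; lo=2,mid=2 → [10, 7, 8, 3, 9, 5, 12, 2, 4, 13, 14]
nums[mid]=8<12: swap nums[2],nums[2]; lo=3,mid=3 → [10, 7, 8, 3, 9, 5, 12, 2, 4, 13, 14]
nums[mid]=3<12: swap nums[3],nums[3]; lo=4,mid=4 → [10, 7, 8, 3, 9, 5, 12, 2, 4, 13, 14]
nums[mid]=9<12: swap nums[4],nums[4]; lo=5,mid=5 → [10, 7, 8, 3, 9, 5, 12, 2, 4, 13, 14]
nums[mid]=5<12: swap nums[5],nums[5]; lo=6,mid=6 → [10, 7, 8, 3, 9, 5, 12, 2, 4, 13, 14]
nums[mid]=12=12: mid=7
nums[mid]=2<12: swap nums[6],nums[7]; lo=7,mid=8 → [10, 7, 8, 3, 9, 5, 2, 12, 4, 13, 14]
nums[mid]=4<12: swap nums[7],nums[8]; lo=8,mid=9 → [10, 7, 8, 3, 9, 5, 2, 4, 12, 13, 14]
nums[mid]=13>12: swap nums[9],nums[9]; hi=8 → [10, 7, 8, 3, 9, 5, 2, 4, 12, 13, 14]
end: lo=8, hi=8; nums = [10, 7, 8, 3, 9, 5, 2, 4, 12, 13, 14]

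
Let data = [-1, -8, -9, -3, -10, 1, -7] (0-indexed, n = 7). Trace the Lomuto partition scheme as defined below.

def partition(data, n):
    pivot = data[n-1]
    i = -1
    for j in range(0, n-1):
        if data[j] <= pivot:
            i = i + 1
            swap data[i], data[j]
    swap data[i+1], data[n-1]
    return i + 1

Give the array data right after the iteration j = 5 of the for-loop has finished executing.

[-8, -9, -10, -3, -1, 1, -7]

pivot = data[6] = -7; i = -1
j=0: data[0]=-1 > -7 → no swap
j=1: data[1]=-8 ≤ -7 → i=0, swap data[0],data[1] → [-8, -1, -9, -3, -10, 1, -7]
j=2: data[2]=-9 ≤ -7 → i=1, swap data[1],data[2] → [-8, -9, -1, -3, -10, 1, -7]
j=3: data[3]=-3 > -7 → no swap
j=4: data[4]=-10 ≤ -7 → i=2, swap data[2],data[4] → [-8, -9, -10, -3, -1, 1, -7]
j=5: data[5]=1 > -7 → no swap
(after j=5) data = [-8, -9, -10, -3, -1, 1, -7]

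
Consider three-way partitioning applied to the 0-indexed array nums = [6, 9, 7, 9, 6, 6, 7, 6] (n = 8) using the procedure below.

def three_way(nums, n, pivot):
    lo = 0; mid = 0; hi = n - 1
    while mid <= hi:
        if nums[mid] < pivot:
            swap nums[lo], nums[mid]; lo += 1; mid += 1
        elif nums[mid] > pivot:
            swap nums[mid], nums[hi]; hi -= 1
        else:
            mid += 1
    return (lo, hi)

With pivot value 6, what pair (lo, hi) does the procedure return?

(0, 3)

pivot = 6; lo=0, mid=0, hi=7
nums[mid]=6=6: mid=1
nums[mid]=9>6: swap nums[1],nums[7]; hi=6 → [6, 6, 7, 9, 6, 6, 7, 9]
nums[mid]=6=6: mid=2
nums[mid]=7>6: swap nums[2],nums[6]; hi=5 → [6, 6, 7, 9, 6, 6, 7, 9]
nums[mid]=7>6: swap nums[2],nums[5]; hi=4 → [6, 6, 6, 9, 6, 7, 7, 9]
nums[mid]=6=6: mid=3
nums[mid]=9>6: swap nums[3],nums[4]; hi=3 → [6, 6, 6, 6, 9, 7, 7, 9]
nums[mid]=6=6: mid=4
end: lo=0, hi=3; nums = [6, 6, 6, 6, 9, 7, 7, 9]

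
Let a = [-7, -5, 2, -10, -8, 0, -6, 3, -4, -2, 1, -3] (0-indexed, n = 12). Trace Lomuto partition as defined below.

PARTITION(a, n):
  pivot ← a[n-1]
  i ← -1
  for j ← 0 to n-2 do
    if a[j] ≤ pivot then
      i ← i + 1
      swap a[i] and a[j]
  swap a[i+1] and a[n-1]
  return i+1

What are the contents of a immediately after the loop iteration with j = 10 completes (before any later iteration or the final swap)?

pivot=-3, i=-1
j=0: -7≤-3, i=0, swap(0,0) ⇒ [-7, -5, 2, -10, -8, 0, -6, 3, -4, -2, 1, -3]
j=1: -5≤-3, i=1, swap(1,1) ⇒ [-7, -5, 2, -10, -8, 0, -6, 3, -4, -2, 1, -3]
j=2: 2>-3, skip
j=3: -10≤-3, i=2, swap(2,3) ⇒ [-7, -5, -10, 2, -8, 0, -6, 3, -4, -2, 1, -3]
j=4: -8≤-3, i=3, swap(3,4) ⇒ [-7, -5, -10, -8, 2, 0, -6, 3, -4, -2, 1, -3]
j=5: 0>-3, skip
j=6: -6≤-3, i=4, swap(4,6) ⇒ [-7, -5, -10, -8, -6, 0, 2, 3, -4, -2, 1, -3]
j=7: 3>-3, skip
j=8: -4≤-3, i=5, swap(5,8) ⇒ [-7, -5, -10, -8, -6, -4, 2, 3, 0, -2, 1, -3]
j=9: -2>-3, skip
j=10: 1>-3, skip
(after j=10) a = [-7, -5, -10, -8, -6, -4, 2, 3, 0, -2, 1, -3]

[-7, -5, -10, -8, -6, -4, 2, 3, 0, -2, 1, -3]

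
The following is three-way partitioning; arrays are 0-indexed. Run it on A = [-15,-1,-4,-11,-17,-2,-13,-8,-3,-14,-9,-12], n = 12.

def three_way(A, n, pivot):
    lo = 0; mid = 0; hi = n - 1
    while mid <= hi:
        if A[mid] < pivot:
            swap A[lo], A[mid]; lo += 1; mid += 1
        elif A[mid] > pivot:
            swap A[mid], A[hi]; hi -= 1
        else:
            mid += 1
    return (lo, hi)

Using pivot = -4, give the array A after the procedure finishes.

lo=0 mid=0 hi=11
-15<-4: swap(0,0), lo=1 mid=1 ⇒ [-15,-1,-4,-11,-17,-2,-13,-8,-3,-14,-9,-12]
-1>-4: swap(1,11), hi=10 ⇒ [-15,-12,-4,-11,-17,-2,-13,-8,-3,-14,-9,-1]
-12<-4: swap(1,1), lo=2 mid=2 ⇒ [-15,-12,-4,-11,-17,-2,-13,-8,-3,-14,-9,-1]
-4=-4: mid=3
-11<-4: swap(2,3), lo=3 mid=4 ⇒ [-15,-12,-11,-4,-17,-2,-13,-8,-3,-14,-9,-1]
-17<-4: swap(3,4), lo=4 mid=5 ⇒ [-15,-12,-11,-17,-4,-2,-13,-8,-3,-14,-9,-1]
-2>-4: swap(5,10), hi=9 ⇒ [-15,-12,-11,-17,-4,-9,-13,-8,-3,-14,-2,-1]
-9<-4: swap(4,5), lo=5 mid=6 ⇒ [-15,-12,-11,-17,-9,-4,-13,-8,-3,-14,-2,-1]
-13<-4: swap(5,6), lo=6 mid=7 ⇒ [-15,-12,-11,-17,-9,-13,-4,-8,-3,-14,-2,-1]
-8<-4: swap(6,7), lo=7 mid=8 ⇒ [-15,-12,-11,-17,-9,-13,-8,-4,-3,-14,-2,-1]
-3>-4: swap(8,9), hi=8 ⇒ [-15,-12,-11,-17,-9,-13,-8,-4,-14,-3,-2,-1]
-14<-4: swap(7,8), lo=8 mid=9 ⇒ [-15,-12,-11,-17,-9,-13,-8,-14,-4,-3,-2,-1]
done. lo=8 hi=8; A=[-15,-12,-11,-17,-9,-13,-8,-14,-4,-3,-2,-1]

[-15,-12,-11,-17,-9,-13,-8,-14,-4,-3,-2,-1]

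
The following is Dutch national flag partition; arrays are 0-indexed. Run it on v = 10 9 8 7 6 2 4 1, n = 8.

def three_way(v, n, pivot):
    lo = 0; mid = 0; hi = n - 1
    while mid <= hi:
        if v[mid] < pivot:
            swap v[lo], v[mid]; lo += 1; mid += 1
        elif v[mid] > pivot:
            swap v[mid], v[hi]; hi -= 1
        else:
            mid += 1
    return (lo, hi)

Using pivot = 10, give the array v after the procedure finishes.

9 8 7 6 2 4 1 10

pivot = 10; lo=0, mid=0, hi=7
v[mid]=10=10: mid=1
v[mid]=9<10: swap v[0],v[1]; lo=1,mid=2 → 9 10 8 7 6 2 4 1
v[mid]=8<10: swap v[1],v[2]; lo=2,mid=3 → 9 8 10 7 6 2 4 1
v[mid]=7<10: swap v[2],v[3]; lo=3,mid=4 → 9 8 7 10 6 2 4 1
v[mid]=6<10: swap v[3],v[4]; lo=4,mid=5 → 9 8 7 6 10 2 4 1
v[mid]=2<10: swap v[4],v[5]; lo=5,mid=6 → 9 8 7 6 2 10 4 1
v[mid]=4<10: swap v[5],v[6]; lo=6,mid=7 → 9 8 7 6 2 4 10 1
v[mid]=1<10: swap v[6],v[7]; lo=7,mid=8 → 9 8 7 6 2 4 1 10
end: lo=7, hi=7; v = 9 8 7 6 2 4 1 10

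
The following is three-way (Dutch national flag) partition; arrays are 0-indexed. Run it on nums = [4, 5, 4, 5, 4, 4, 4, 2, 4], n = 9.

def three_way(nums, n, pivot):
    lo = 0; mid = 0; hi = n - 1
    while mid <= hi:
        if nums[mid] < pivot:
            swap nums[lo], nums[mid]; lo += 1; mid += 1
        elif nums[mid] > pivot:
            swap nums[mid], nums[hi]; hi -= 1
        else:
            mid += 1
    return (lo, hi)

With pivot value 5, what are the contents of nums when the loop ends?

[4, 4, 4, 4, 4, 2, 4, 5, 5]

pivot = 5; lo=0, mid=0, hi=8
nums[mid]=4<5: swap nums[0],nums[0]; lo=1,mid=1 → [4, 5, 4, 5, 4, 4, 4, 2, 4]
nums[mid]=5=5: mid=2
nums[mid]=4<5: swap nums[1],nums[2]; lo=2,mid=3 → [4, 4, 5, 5, 4, 4, 4, 2, 4]
nums[mid]=5=5: mid=4
nums[mid]=4<5: swap nums[2],nums[4]; lo=3,mid=5 → [4, 4, 4, 5, 5, 4, 4, 2, 4]
nums[mid]=4<5: swap nums[3],nums[5]; lo=4,mid=6 → [4, 4, 4, 4, 5, 5, 4, 2, 4]
nums[mid]=4<5: swap nums[4],nums[6]; lo=5,mid=7 → [4, 4, 4, 4, 4, 5, 5, 2, 4]
nums[mid]=2<5: swap nums[5],nums[7]; lo=6,mid=8 → [4, 4, 4, 4, 4, 2, 5, 5, 4]
nums[mid]=4<5: swap nums[6],nums[8]; lo=7,mid=9 → [4, 4, 4, 4, 4, 2, 4, 5, 5]
end: lo=7, hi=8; nums = [4, 4, 4, 4, 4, 2, 4, 5, 5]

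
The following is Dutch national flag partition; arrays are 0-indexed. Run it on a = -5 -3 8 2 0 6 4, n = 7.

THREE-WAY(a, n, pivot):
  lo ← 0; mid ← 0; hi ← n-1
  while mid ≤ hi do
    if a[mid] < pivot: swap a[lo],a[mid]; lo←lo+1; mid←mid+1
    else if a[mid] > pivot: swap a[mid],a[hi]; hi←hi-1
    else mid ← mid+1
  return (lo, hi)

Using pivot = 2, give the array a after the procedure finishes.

pivot = 2; lo=0, mid=0, hi=6
a[mid]=-5<2: swap a[0],a[0]; lo=1,mid=1 → -5 -3 8 2 0 6 4
a[mid]=-3<2: swap a[1],a[1]; lo=2,mid=2 → -5 -3 8 2 0 6 4
a[mid]=8>2: swap a[2],a[6]; hi=5 → -5 -3 4 2 0 6 8
a[mid]=4>2: swap a[2],a[5]; hi=4 → -5 -3 6 2 0 4 8
a[mid]=6>2: swap a[2],a[4]; hi=3 → -5 -3 0 2 6 4 8
a[mid]=0<2: swap a[2],a[2]; lo=3,mid=3 → -5 -3 0 2 6 4 8
a[mid]=2=2: mid=4
end: lo=3, hi=3; a = -5 -3 0 2 6 4 8

-5 -3 0 2 6 4 8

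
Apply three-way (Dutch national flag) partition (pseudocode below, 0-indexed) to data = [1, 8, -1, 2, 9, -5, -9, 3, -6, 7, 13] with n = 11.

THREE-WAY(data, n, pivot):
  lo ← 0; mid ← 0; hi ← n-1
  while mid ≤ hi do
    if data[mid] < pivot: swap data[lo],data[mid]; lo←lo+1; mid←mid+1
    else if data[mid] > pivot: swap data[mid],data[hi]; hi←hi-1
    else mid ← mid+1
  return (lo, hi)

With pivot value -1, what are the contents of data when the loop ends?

lo=0 mid=0 hi=10
1>-1: swap(0,10), hi=9 ⇒ [13, 8, -1, 2, 9, -5, -9, 3, -6, 7, 1]
13>-1: swap(0,9), hi=8 ⇒ [7, 8, -1, 2, 9, -5, -9, 3, -6, 13, 1]
7>-1: swap(0,8), hi=7 ⇒ [-6, 8, -1, 2, 9, -5, -9, 3, 7, 13, 1]
-6<-1: swap(0,0), lo=1 mid=1 ⇒ [-6, 8, -1, 2, 9, -5, -9, 3, 7, 13, 1]
8>-1: swap(1,7), hi=6 ⇒ [-6, 3, -1, 2, 9, -5, -9, 8, 7, 13, 1]
3>-1: swap(1,6), hi=5 ⇒ [-6, -9, -1, 2, 9, -5, 3, 8, 7, 13, 1]
-9<-1: swap(1,1), lo=2 mid=2 ⇒ [-6, -9, -1, 2, 9, -5, 3, 8, 7, 13, 1]
-1=-1: mid=3
2>-1: swap(3,5), hi=4 ⇒ [-6, -9, -1, -5, 9, 2, 3, 8, 7, 13, 1]
-5<-1: swap(2,3), lo=3 mid=4 ⇒ [-6, -9, -5, -1, 9, 2, 3, 8, 7, 13, 1]
9>-1: swap(4,4), hi=3 ⇒ [-6, -9, -5, -1, 9, 2, 3, 8, 7, 13, 1]
done. lo=3 hi=3; data=[-6, -9, -5, -1, 9, 2, 3, 8, 7, 13, 1]

[-6, -9, -5, -1, 9, 2, 3, 8, 7, 13, 1]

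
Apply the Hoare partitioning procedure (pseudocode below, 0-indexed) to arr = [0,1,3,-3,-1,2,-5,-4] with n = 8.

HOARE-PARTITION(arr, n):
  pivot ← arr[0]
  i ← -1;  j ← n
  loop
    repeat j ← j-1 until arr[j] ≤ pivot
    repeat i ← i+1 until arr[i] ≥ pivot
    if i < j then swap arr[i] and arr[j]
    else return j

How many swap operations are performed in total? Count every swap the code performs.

pivot=0
j stops at 7 (-4), i stops at 0 (0); swap ⇒ [-4,1,3,-3,-1,2,-5,0]
j stops at 6 (-5), i stops at 1 (1); swap ⇒ [-4,-5,3,-3,-1,2,1,0]
j stops at 4 (-1), i stops at 2 (3); swap ⇒ [-4,-5,-1,-3,3,2,1,0]
j stops at 3, i stops at 4; i≥j ⇒ return 3. arr=[-4,-5,-1,-3,3,2,1,0]

3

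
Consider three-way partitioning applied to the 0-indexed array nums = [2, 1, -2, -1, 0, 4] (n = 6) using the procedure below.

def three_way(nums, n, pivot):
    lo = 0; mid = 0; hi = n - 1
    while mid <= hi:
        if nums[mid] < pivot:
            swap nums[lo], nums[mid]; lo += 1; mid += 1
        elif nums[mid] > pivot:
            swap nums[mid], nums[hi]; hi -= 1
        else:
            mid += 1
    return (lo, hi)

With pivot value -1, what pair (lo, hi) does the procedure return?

pivot = -1; lo=0, mid=0, hi=5
nums[mid]=2>-1: swap nums[0],nums[5]; hi=4 → [4, 1, -2, -1, 0, 2]
nums[mid]=4>-1: swap nums[0],nums[4]; hi=3 → [0, 1, -2, -1, 4, 2]
nums[mid]=0>-1: swap nums[0],nums[3]; hi=2 → [-1, 1, -2, 0, 4, 2]
nums[mid]=-1=-1: mid=1
nums[mid]=1>-1: swap nums[1],nums[2]; hi=1 → [-1, -2, 1, 0, 4, 2]
nums[mid]=-2<-1: swap nums[0],nums[1]; lo=1,mid=2 → [-2, -1, 1, 0, 4, 2]
end: lo=1, hi=1; nums = [-2, -1, 1, 0, 4, 2]

(1, 1)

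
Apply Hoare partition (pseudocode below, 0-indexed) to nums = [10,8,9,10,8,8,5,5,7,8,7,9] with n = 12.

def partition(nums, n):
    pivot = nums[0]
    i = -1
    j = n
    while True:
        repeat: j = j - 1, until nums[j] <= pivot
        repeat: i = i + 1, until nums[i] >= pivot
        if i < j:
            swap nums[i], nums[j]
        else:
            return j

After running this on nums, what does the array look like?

[9,8,9,7,8,8,5,5,7,8,10,10]

pivot=10
j stops at 11 (9), i stops at 0 (10); swap ⇒ [9,8,9,10,8,8,5,5,7,8,7,10]
j stops at 10 (7), i stops at 3 (10); swap ⇒ [9,8,9,7,8,8,5,5,7,8,10,10]
j stops at 9, i stops at 10; i≥j ⇒ return 9. nums=[9,8,9,7,8,8,5,5,7,8,10,10]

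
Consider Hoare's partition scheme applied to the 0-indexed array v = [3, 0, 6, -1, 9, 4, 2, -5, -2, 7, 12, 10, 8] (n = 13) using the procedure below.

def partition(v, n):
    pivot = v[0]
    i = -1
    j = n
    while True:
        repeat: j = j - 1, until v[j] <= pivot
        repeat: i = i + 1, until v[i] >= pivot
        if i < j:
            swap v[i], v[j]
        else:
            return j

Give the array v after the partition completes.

pivot = v[0] = 3; i = -1, j = 13
j→8 (v[8]=-2≤3), i→0 (v[0]=3≥3); i<j, swap → [-2, 0, 6, -1, 9, 4, 2, -5, 3, 7, 12, 10, 8]
j→7 (v[7]=-5≤3), i→2 (v[2]=6≥3); i<j, swap → [-2, 0, -5, -1, 9, 4, 2, 6, 3, 7, 12, 10, 8]
j→6 (v[6]=2≤3), i→4 (v[4]=9≥3); i<j, swap → [-2, 0, -5, -1, 2, 4, 9, 6, 3, 7, 12, 10, 8]
j→4, i→5; i≥j, return j=4. v = [-2, 0, -5, -1, 2, 4, 9, 6, 3, 7, 12, 10, 8]

[-2, 0, -5, -1, 2, 4, 9, 6, 3, 7, 12, 10, 8]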